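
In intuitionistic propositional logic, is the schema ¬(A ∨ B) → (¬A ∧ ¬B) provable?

This is a constructively valid De Morgan direction (negated disjunction to conjunction of negations), which is intuitionistically derivable.
From ¬(A ∨ B): if A held then A ∨ B would, contradiction — so ¬A; similarly ¬B.

Yes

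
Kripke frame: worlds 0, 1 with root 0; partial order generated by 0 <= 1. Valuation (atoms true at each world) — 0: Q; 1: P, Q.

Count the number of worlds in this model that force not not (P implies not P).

0

0: does not force it — 0 does not force not not (P implies not P) since 0 is accessible from 0 and 0 forces not (P implies not P).
1: does not force it — 1 does not force not not (P implies not P) since 1 is accessible from 1 and 1 forces not (P implies not P).
Worlds forcing the formula: { }.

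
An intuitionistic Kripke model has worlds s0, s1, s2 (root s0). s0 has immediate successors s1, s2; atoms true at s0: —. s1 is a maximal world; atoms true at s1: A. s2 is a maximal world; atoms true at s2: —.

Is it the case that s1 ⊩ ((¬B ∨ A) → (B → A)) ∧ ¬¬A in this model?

Yes

s1 ⊩ ((¬B ∨ A) → (B → A)) ∧ ¬¬A since s1 forces both conjuncts.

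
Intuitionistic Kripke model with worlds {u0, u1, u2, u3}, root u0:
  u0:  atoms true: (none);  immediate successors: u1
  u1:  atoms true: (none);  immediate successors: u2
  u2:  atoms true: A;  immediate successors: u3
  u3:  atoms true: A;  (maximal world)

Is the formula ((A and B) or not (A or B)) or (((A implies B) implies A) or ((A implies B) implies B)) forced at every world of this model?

u0 forces ((A and B) or not (A or B)) or (((A implies B) implies A) or ((A implies B) implies B)) via the disjunct ((A implies B) implies A) or ((A implies B) implies B).
Since the root u0 forces ((A and B) or not (A or B)) or (((A implies B) implies A) or ((A implies B) implies B)) and forcing is persistent (monotone upward), every world forces it.

Yes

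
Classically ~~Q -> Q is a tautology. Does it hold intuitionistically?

This is double-negation elimination, which is not intuitionistically valid.
A Kripke countermodel: worlds a, b; order generated by a <= b; atoms true at each world — a:{}; b:{Q}.
a ||-/- ~~Q -> Q: already at a itself, a ||- ~~Q but a ||-/- Q.
a lacks atom Q, so a ||-/- Q.
So the root a does not force the formula.

No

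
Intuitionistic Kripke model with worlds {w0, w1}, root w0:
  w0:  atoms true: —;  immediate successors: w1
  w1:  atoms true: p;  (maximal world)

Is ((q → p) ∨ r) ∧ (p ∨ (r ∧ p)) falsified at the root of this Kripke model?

w0 ⊮ ((q → p) ∨ r) ∧ (p ∨ (r ∧ p)) since w0 fails p ∨ (r ∧ p).
So the root w0 does not force ((q → p) ∨ r) ∧ (p ∨ (r ∧ p)); the model is a countermodel.

Yes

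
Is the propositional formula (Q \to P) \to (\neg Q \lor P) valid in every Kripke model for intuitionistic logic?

No

This is the material-implication-as-disjunction principle, which is not intuitionistically valid.
A Kripke countermodel: worlds w0, w1; order generated by w0 \le w1; atoms true at each world — w0:{}; w1:{P,Q}.
w0 \nVdash (Q \to P) \to (\neg Q \lor P): already at w0 itself, w0 \Vdash Q \to P but w0 \nVdash \neg Q \lor P.
w0 \nVdash \neg Q \lor P: neither disjunct is forced at w0.
w0 \nVdash \neg Q since w1 is accessible from w0 and w1 \Vdash Q.
So the root w0 does not force the formula.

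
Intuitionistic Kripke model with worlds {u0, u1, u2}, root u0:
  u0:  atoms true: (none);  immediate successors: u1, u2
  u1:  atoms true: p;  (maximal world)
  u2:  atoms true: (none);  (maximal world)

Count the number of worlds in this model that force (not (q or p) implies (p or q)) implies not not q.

u0: does not force it — u0 does not force (not (q or p) implies (p or q)) implies not not q: at the accessible world u1, u1 forces not (q or p) implies (p or q) but u1 does not force not not q.
u1: does not force it — u1 does not force (not (q or p) implies (p or q)) implies not not q: already at u1 itself, u1 forces not (q or p) implies (p or q) but u1 does not force not not q.
u2: forces it.
Worlds forcing the formula: {u2}.

1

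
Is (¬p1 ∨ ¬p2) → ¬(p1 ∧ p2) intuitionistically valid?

Yes

This is a constructively valid De Morgan direction (disjunction of negations to negated conjunction), which is intuitionistically derivable.
If ¬p1 holds at a world then no accessible world forces p1, hence none forces p1 ∧ p2; likewise for ¬p2.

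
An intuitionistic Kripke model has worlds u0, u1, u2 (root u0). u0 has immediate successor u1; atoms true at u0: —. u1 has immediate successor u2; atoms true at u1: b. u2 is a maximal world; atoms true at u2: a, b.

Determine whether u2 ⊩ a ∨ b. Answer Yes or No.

Yes

u2 ⊩ a ∨ b via the disjunct a.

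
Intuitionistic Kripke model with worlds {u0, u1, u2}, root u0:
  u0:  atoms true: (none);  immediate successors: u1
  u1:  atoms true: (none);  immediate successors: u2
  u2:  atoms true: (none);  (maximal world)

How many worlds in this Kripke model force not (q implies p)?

0

u0: does not force it — u0 does not force not (q implies p) since u0 is accessible from u0 and u0 forces q implies p.
u1: does not force it.
u2: does not force it.
Worlds forcing the formula: { }.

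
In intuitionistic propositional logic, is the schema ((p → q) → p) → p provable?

No

This is Peirce's law, which is not intuitionistically valid.
A Kripke countermodel: worlds u0, u1; order generated by u0 ≤ u1; atoms true at each world — u0:{}; u1:{p}.
u0 ⊮ ((p → q) → p) → p: already at u0 itself, u0 ⊩ (p → q) → p but u0 ⊮ p.
u0 lacks atom p, so u0 ⊮ p.
So the root u0 does not force the formula.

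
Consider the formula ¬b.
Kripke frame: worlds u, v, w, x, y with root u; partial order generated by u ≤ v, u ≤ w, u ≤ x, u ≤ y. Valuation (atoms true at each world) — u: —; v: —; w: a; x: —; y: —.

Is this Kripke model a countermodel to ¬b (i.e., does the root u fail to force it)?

u ⊩ ¬b: no world accessible from u forces b.
So the root u forces ¬b; the model is not a countermodel.

No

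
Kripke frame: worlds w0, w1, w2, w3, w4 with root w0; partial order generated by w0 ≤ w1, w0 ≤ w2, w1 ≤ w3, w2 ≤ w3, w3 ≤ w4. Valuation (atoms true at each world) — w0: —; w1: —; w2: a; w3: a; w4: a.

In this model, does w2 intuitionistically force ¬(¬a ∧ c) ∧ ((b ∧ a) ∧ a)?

No

w2 ⊮ ¬(¬a ∧ c) ∧ ((b ∧ a) ∧ a) since w2 fails (b ∧ a) ∧ a.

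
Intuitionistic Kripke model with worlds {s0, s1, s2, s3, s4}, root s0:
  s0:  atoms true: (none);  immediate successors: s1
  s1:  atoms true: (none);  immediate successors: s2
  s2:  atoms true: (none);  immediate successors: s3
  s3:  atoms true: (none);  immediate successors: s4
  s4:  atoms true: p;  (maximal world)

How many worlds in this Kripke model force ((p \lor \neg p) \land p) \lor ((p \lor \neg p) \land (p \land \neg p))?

s0: does not force it — s0 \nVdash ((p \lor \neg p) \land p) \lor ((p \lor \neg p) \land (p \land \neg p)): neither disjunct is forced at s0.
s1: does not force it.
s2: does not force it.
s3: does not force it.
s4: forces it.
Worlds forcing the formula: {s4}.

1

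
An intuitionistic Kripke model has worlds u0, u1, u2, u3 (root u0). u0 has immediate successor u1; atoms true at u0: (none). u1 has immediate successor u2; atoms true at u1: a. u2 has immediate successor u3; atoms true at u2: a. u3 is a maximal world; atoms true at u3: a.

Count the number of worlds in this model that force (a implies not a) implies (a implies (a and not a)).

4

u0: forces it.
u1: forces it.
u2: forces it.
u3: forces it.
Worlds forcing the formula: {u0, u1, u2, u3}.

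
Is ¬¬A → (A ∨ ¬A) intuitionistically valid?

This is a variant of double-negation elimination (deriving excluded middle from double negation), which is not intuitionistically valid.
A Kripke countermodel: worlds 0, 1; order generated by 0 ≤ 1; atoms true at each world — 0:{}; 1:{A}.
0 ⊮ ¬¬A → (A ∨ ¬A): already at 0 itself, 0 ⊩ ¬¬A but 0 ⊮ A ∨ ¬A.
0 ⊮ A ∨ ¬A: neither disjunct is forced at 0.
0 lacks atom A, so 0 ⊮ A.
So the root 0 does not force the formula.

No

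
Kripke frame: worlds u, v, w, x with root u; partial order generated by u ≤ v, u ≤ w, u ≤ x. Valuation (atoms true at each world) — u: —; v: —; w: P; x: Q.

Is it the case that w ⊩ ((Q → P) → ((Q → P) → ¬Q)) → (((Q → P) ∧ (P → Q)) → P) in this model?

Yes

w ⊩ ((Q → P) → ((Q → P) → ¬Q)) → (((Q → P) ∧ (P → Q)) → P): every world accessible from w that forces (Q → P) → ((Q → P) → ¬Q) (namely w) also forces ((Q → P) ∧ (P → Q)) → P.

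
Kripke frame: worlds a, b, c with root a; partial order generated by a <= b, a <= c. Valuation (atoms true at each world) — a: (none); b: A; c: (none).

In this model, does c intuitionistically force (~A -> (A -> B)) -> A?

No

c ||-/- (~A -> (A -> B)) -> A: already at c itself, c ||- ~A -> (A -> B) but c ||-/- A.
c lacks atom A, so c ||-/- A.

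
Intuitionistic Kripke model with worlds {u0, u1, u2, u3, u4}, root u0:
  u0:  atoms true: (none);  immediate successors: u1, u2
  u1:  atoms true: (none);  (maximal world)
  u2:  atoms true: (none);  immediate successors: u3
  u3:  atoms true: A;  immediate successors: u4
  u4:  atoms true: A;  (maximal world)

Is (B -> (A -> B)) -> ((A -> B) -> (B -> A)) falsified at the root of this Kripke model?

u0 ||- (B -> (A -> B)) -> ((A -> B) -> (B -> A)): every world accessible from u0 that forces B -> (A -> B) (namely u0, u1, u2, u3, u4) also forces (A -> B) -> (B -> A).
So the root u0 forces (B -> (A -> B)) -> ((A -> B) -> (B -> A)); the model is not a countermodel.

No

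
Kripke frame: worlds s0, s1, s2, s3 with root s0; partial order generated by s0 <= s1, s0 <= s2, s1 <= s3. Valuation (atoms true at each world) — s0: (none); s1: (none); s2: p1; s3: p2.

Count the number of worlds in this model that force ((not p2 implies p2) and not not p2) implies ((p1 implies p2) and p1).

1

s0: does not force it — s0 does not force ((not p2 implies p2) and not not p2) implies ((p1 implies p2) and p1): at the accessible world s1, s1 forces (not p2 implies p2) and not not p2 but s1 does not force (p1 implies p2) and p1.
s1: does not force it — s1 does not force ((not p2 implies p2) and not not p2) implies ((p1 implies p2) and p1): already at s1 itself, s1 forces (not p2 implies p2) and not not p2 but s1 does not force (p1 implies p2) and p1.
s2: forces it.
s3: does not force it — s3 does not force ((not p2 implies p2) and not not p2) implies ((p1 implies p2) and p1): already at s3 itself, s3 forces (not p2 implies p2) and not not p2 but s3 does not force (p1 implies p2) and p1.
Worlds forcing the formula: {s2}.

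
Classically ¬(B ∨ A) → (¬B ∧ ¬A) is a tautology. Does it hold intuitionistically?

Yes

This is a constructively valid De Morgan direction (negated disjunction to conjunction of negations), which is intuitionistically derivable.
From ¬(B ∨ A): if B held then B ∨ A would, contradiction — so ¬B; similarly ¬A.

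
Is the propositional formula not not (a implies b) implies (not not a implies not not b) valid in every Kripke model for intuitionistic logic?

Yes

This is the distribution of double negation over implication, which is intuitionistically derivable.
Assume not not (a implies b) and not not a; suppose not b. Then a implies b would give not a (by contraposition), contradicting not not a; so not (a implies b), contradicting not not (a implies b). Hence not not b.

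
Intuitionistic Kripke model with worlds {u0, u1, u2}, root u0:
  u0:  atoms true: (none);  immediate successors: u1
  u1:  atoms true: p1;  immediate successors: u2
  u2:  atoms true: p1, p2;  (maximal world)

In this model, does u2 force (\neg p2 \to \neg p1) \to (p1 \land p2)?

Yes

u2 \Vdash (\neg p2 \to \neg p1) \to (p1 \land p2): every world accessible from u2 that forces \neg p2 \to \neg p1 (namely u2) also forces p1 \land p2.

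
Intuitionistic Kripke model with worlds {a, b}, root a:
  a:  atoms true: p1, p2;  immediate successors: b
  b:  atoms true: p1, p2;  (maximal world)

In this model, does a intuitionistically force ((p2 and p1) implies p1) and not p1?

No

a does not force ((p2 and p1) implies p1) and not p1 since a fails not p1.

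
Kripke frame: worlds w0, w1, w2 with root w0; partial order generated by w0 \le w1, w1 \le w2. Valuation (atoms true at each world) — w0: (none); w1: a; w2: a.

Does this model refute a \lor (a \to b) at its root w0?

w0 \nVdash a \lor (a \to b): neither disjunct is forced at w0.
w0 lacks atom a, so w0 \nVdash a.
So the root w0 does not force a \lor (a \to b); the model is a countermodel.

Yes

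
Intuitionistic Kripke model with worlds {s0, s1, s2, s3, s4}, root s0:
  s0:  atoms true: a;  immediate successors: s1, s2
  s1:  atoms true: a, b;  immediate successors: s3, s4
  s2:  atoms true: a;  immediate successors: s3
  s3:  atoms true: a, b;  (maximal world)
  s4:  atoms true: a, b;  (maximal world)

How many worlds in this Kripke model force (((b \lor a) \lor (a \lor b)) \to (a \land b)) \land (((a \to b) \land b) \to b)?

3

s0: does not force it — s0 \nVdash (((b \lor a) \lor (a \lor b)) \to (a \land b)) \land (((a \to b) \land b) \to b) since s0 fails ((b \lor a) \lor (a \lor b)) \to (a \land b).
s1: forces it.
s2: does not force it.
s3: forces it.
s4: forces it.
Worlds forcing the formula: {s1, s3, s4}.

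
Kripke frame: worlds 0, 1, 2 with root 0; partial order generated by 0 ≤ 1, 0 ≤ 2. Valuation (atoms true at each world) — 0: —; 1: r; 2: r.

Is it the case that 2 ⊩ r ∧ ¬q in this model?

Yes

2 ⊩ r ∧ ¬q since 2 forces both conjuncts.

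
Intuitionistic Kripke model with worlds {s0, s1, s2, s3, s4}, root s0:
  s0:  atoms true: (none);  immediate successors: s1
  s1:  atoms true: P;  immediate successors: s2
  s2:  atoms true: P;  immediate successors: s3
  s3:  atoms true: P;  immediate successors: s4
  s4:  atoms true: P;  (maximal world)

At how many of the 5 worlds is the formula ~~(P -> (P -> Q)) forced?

s0: does not force it — s0 ||-/- ~~(P -> (P -> Q)) since s0 is accessible from s0 and s0 ||- ~(P -> (P -> Q)).
s1: does not force it — s1 ||-/- ~~(P -> (P -> Q)) since s1 is accessible from s1 and s1 ||- ~(P -> (P -> Q)).
s2: does not force it — s2 ||-/- ~~(P -> (P -> Q)) since s2 is accessible from s2 and s2 ||- ~(P -> (P -> Q)).
s3: does not force it.
s4: does not force it.
Worlds forcing the formula: { }.

0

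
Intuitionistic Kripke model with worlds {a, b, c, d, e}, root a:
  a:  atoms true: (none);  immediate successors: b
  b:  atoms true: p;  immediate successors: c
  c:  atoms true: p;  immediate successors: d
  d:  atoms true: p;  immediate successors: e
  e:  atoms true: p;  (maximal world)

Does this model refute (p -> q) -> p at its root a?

a ||- (p -> q) -> p vacuously: no world accessible from a forces the antecedent p -> q.
So the root a forces (p -> q) -> p; the model is not a countermodel.

No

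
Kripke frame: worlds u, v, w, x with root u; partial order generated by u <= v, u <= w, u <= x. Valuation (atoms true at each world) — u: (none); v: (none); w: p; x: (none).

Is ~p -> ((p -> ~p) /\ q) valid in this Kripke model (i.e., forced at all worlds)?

Not every world: u ||-/- ~p -> ((p -> ~p) /\ q).
u ||-/- ~p -> ((p -> ~p) /\ q): at the accessible world v, v ||- ~p but v ||-/- (p -> ~p) /\ q.
v ||-/- (p -> ~p) /\ q since v fails q.

No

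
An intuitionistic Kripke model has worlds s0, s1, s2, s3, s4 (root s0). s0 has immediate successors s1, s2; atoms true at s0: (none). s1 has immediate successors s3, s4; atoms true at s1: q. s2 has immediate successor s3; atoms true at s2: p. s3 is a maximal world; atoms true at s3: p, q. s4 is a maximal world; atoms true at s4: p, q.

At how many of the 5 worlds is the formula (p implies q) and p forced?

2

s0: does not force it — s0 does not force (p implies q) and p since s0 fails p implies q.
s1: does not force it.
s2: does not force it.
s3: forces it.
s4: forces it.
Worlds forcing the formula: {s3, s4}.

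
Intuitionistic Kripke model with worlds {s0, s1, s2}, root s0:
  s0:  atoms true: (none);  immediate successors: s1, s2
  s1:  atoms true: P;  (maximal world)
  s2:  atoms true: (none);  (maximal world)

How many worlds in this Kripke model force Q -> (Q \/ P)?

s0: forces it.
s1: forces it.
s2: forces it.
Worlds forcing the formula: {s0, s1, s2}.

3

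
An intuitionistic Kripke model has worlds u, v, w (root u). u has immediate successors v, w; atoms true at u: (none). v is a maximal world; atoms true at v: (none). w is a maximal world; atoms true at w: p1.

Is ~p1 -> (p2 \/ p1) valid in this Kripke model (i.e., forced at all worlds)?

Not every world: u ||-/- ~p1 -> (p2 \/ p1).
u ||-/- ~p1 -> (p2 \/ p1): at the accessible world v, v ||- ~p1 but v ||-/- p2 \/ p1.
v ||-/- p2 \/ p1: neither disjunct is forced at v.
v lacks atom p2, so v ||-/- p2.

No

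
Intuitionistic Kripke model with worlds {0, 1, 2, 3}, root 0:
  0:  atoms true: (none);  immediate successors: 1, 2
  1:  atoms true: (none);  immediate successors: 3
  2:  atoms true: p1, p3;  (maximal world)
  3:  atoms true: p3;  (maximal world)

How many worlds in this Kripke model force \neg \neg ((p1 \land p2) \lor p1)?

1

0: does not force it — 0 \nVdash \neg \neg ((p1 \land p2) \lor p1) since 1 is accessible from 0 and 1 \Vdash \neg ((p1 \land p2) \lor p1).
1: does not force it.
2: forces it.
3: does not force it.
Worlds forcing the formula: {2}.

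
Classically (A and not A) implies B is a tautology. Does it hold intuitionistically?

Yes

This is an instance of ex falso quodlibet, which is intuitionistically derivable.
No world can force both A and not A, so the antecedent A and not A is never forced and the implication holds vacuously at every world.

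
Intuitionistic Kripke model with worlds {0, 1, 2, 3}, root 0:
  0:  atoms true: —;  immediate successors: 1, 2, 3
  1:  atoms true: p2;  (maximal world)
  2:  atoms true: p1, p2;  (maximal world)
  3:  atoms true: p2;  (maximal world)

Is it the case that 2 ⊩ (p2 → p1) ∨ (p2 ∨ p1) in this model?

2 ⊩ (p2 → p1) ∨ (p2 ∨ p1) via the disjunct p2 → p1.

Yes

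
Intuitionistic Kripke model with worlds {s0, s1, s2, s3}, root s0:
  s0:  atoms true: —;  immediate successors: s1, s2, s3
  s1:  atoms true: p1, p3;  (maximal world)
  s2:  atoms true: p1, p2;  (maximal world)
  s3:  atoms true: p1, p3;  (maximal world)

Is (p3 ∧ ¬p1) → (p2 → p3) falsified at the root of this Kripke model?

s0 ⊩ (p3 ∧ ¬p1) → (p2 → p3) vacuously: no world accessible from s0 forces the antecedent p3 ∧ ¬p1.
So the root s0 forces (p3 ∧ ¬p1) → (p2 → p3); the model is not a countermodel.

No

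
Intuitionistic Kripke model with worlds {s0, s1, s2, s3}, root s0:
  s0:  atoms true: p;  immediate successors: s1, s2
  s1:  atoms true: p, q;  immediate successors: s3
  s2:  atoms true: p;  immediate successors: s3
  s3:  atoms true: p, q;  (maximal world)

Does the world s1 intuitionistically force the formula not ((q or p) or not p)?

No

s1 does not force not ((q or p) or not p) since s1 is accessible from s1 and s1 forces (q or p) or not p.
s1 forces (q or p) or not p via the disjunct q or p.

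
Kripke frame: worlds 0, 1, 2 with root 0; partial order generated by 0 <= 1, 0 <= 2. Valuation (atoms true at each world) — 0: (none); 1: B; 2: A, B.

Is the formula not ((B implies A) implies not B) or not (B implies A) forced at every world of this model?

No

Not every world: 0 does not force not ((B implies A) implies not B) or not (B implies A).
0 does not force not ((B implies A) implies not B) or not (B implies A): neither disjunct is forced at 0.
0 does not force not ((B implies A) implies not B) since 1 is accessible from 0 and 1 forces (B implies A) implies not B.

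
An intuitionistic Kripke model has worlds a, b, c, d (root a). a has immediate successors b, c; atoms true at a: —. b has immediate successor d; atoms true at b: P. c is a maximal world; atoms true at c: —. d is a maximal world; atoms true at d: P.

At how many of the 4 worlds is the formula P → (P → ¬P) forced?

a: does not force it — a ⊮ P → (P → ¬P): at the accessible world b, b ⊩ P but b ⊮ P → ¬P.
b: does not force it — b ⊮ P → (P → ¬P): already at b itself, b ⊩ P but b ⊮ P → ¬P.
c: forces it.
d: does not force it — d ⊮ P → (P → ¬P): already at d itself, d ⊩ P but d ⊮ P → ¬P.
Worlds forcing the formula: {c}.

1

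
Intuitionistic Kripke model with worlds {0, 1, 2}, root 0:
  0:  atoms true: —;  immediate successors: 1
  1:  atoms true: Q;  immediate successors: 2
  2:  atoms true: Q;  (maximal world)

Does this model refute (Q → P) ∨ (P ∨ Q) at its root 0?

0 ⊮ (Q → P) ∨ (P ∨ Q): neither disjunct is forced at 0.
0 ⊮ Q → P: at the accessible world 1, 1 ⊩ Q but 1 ⊮ P.
1 lacks atom P, so 1 ⊮ P.
So the root 0 does not force (Q → P) ∨ (P ∨ Q); the model is a countermodel.

Yes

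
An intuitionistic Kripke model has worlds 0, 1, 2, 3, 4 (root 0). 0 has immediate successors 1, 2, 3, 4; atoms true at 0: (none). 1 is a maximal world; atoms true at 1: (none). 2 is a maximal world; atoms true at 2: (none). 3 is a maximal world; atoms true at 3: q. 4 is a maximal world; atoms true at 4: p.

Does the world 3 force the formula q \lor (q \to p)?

Yes

3 \Vdash q \lor (q \to p) via the disjunct q.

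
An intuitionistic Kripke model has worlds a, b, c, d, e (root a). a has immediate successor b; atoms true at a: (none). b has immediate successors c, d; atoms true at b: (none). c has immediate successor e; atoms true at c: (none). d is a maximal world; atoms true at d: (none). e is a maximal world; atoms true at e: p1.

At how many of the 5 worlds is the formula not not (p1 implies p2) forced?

1

a: does not force it — a does not force not not (p1 implies p2) since c is accessible from a and c forces not (p1 implies p2).
b: does not force it — b does not force not not (p1 implies p2) since c is accessible from b and c forces not (p1 implies p2).
c: does not force it.
d: forces it.
e: does not force it.
Worlds forcing the formula: {d}.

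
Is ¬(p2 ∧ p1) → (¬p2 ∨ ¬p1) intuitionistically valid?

This is the constructively invalid direction of De Morgan's law for conjunction, which is not intuitionistically valid.
A Kripke countermodel: worlds s0, s1, s2; order generated by s0 ≤ s1, s0 ≤ s2; atoms true at each world — s0:{}; s1:{p2}; s2:{p1}.
s0 ⊮ ¬(p2 ∧ p1) → (¬p2 ∨ ¬p1): already at s0 itself, s0 ⊩ ¬(p2 ∧ p1) but s0 ⊮ ¬p2 ∨ ¬p1.
s0 ⊮ ¬p2 ∨ ¬p1: neither disjunct is forced at s0.
s0 ⊮ ¬p2 since s1 is accessible from s0 and s1 ⊩ p2.
So the root s0 does not force the formula.

No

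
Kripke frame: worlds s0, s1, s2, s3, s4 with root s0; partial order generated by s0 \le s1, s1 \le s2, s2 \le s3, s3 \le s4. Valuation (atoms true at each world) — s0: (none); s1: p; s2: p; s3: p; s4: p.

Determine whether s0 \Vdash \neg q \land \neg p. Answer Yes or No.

No

s0 \nVdash \neg q \land \neg p since s0 fails \neg p.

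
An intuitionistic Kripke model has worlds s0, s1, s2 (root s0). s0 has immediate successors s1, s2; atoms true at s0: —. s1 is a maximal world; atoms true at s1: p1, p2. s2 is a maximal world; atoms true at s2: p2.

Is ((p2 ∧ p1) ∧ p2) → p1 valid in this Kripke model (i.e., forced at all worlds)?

Yes

s0 ⊩ ((p2 ∧ p1) ∧ p2) → p1: every world accessible from s0 that forces (p2 ∧ p1) ∧ p2 (namely s1) also forces p1.
Since the root s0 forces ((p2 ∧ p1) ∧ p2) → p1 and forcing is persistent (monotone upward), every world forces it.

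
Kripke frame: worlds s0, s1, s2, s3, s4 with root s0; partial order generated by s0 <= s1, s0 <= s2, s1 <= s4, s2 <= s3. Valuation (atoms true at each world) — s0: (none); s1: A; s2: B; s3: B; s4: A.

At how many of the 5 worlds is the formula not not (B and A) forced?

s0: does not force it — s0 does not force not not (B and A) since s0 is accessible from s0 and s0 forces not (B and A).
s1: does not force it.
s2: does not force it.
s3: does not force it.
s4: does not force it.
Worlds forcing the formula: { }.

0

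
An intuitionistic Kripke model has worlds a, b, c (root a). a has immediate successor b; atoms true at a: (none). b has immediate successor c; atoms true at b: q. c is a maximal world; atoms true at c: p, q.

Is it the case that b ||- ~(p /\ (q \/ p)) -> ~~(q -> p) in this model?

Yes

b ||- ~(p /\ (q \/ p)) -> ~~(q -> p) vacuously: no world accessible from b forces the antecedent ~(p /\ (q \/ p)).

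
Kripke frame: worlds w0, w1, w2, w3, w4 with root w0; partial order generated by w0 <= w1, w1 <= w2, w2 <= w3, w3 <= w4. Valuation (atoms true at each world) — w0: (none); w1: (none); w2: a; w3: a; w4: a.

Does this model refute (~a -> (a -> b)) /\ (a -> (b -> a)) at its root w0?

No

w0 ||- (~a -> (a -> b)) /\ (a -> (b -> a)) since w0 forces both conjuncts.
So the root w0 forces (~a -> (a -> b)) /\ (a -> (b -> a)); the model is not a countermodel.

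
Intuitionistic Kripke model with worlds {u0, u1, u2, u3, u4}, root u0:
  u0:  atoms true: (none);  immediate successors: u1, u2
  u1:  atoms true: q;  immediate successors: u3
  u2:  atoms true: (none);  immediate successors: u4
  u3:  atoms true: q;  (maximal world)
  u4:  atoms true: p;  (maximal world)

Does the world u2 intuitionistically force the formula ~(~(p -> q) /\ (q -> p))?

No

u2 ||-/- ~(~(p -> q) /\ (q -> p)) since u2 is accessible from u2 and u2 ||- ~(p -> q) /\ (q -> p).
u2 ||- ~(p -> q) /\ (q -> p) since u2 forces both conjuncts.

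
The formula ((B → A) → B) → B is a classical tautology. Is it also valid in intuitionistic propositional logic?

No

This is Peirce's law, which is not intuitionistically valid.
A Kripke countermodel: worlds 0, 1; order generated by 0 ≤ 1; atoms true at each world — 0:{}; 1:{B}.
0 ⊮ ((B → A) → B) → B: already at 0 itself, 0 ⊩ (B → A) → B but 0 ⊮ B.
0 lacks atom B, so 0 ⊮ B.
So the root 0 does not force the formula.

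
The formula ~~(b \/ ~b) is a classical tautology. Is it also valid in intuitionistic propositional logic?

Yes

This is the double negation of excluded middle, which is intuitionistically derivable.
Assuming ~(b \/ ~b): from b we'd get b \/ ~b, so ~b; but then b \/ ~b again — contradiction. Hence ~~(b \/ ~b).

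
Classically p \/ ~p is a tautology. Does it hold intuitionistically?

No

This is the law of excluded middle, which is not intuitionistically valid.
A Kripke countermodel: worlds a, b; order generated by a <= b; atoms true at each world — a:{}; b:{p}.
a ||-/- p \/ ~p: neither disjunct is forced at a.
a lacks atom p, so a ||-/- p.
So the root a does not force the formula.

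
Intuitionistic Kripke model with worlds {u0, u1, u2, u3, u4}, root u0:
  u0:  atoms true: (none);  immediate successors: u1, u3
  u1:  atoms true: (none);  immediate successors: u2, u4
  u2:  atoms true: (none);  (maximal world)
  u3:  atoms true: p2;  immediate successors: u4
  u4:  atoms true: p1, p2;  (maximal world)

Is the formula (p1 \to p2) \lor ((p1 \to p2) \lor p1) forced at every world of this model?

u0 \Vdash (p1 \to p2) \lor ((p1 \to p2) \lor p1) via the disjunct p1 \to p2.
Since the root u0 forces (p1 \to p2) \lor ((p1 \to p2) \lor p1) and forcing is persistent (monotone upward), every world forces it.

Yes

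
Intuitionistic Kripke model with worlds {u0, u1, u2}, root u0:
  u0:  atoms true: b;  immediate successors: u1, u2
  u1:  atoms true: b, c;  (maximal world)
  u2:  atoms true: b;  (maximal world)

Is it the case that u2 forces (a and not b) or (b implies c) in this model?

u2 does not force (a and not b) or (b implies c): neither disjunct is forced at u2.
u2 does not force a and not b since u2 fails a.

No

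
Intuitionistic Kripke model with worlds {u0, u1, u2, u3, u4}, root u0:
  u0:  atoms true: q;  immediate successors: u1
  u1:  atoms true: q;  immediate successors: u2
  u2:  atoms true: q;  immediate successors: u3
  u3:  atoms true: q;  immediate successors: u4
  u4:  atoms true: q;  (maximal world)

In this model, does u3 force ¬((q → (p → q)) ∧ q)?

u3 ⊮ ¬((q → (p → q)) ∧ q) since u3 is accessible from u3 and u3 ⊩ (q → (p → q)) ∧ q.
u3 ⊩ (q → (p → q)) ∧ q since u3 forces both conjuncts.

No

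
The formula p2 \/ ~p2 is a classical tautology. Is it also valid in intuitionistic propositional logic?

This is the law of excluded middle, which is not intuitionistically valid.
A Kripke countermodel: worlds w0, w1; order generated by w0 <= w1; atoms true at each world — w0:{}; w1:{p2}.
w0 ||-/- p2 \/ ~p2: neither disjunct is forced at w0.
w0 lacks atom p2, so w0 ||-/- p2.
So the root w0 does not force the formula.

No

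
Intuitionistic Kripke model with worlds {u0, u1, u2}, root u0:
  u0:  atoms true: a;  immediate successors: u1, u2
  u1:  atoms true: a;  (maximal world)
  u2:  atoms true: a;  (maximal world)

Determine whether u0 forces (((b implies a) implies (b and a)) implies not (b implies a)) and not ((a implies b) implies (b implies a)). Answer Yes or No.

No

u0 does not force (((b implies a) implies (b and a)) implies not (b implies a)) and not ((a implies b) implies (b implies a)) since u0 fails not ((a implies b) implies (b implies a)).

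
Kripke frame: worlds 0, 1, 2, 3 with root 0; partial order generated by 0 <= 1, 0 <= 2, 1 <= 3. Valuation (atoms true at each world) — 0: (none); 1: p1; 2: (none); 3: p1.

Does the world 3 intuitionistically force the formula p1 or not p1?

3 forces p1 or not p1 via the disjunct p1.

Yes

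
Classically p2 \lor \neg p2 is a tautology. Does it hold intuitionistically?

No

This is the law of excluded middle, which is not intuitionistically valid.
A Kripke countermodel: worlds w0, w1; order generated by w0 \le w1; atoms true at each world — w0:{}; w1:{p2}.
w0 \nVdash p2 \lor \neg p2: neither disjunct is forced at w0.
w0 lacks atom p2, so w0 \nVdash p2.
So the root w0 does not force the formula.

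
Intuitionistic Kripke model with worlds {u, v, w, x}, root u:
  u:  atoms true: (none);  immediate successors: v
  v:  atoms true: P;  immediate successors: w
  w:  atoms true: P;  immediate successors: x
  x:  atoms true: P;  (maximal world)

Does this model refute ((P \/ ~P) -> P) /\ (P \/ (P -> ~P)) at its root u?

u ||-/- ((P \/ ~P) -> P) /\ (P \/ (P -> ~P)) since u fails P \/ (P -> ~P).
So the root u does not force ((P \/ ~P) -> P) /\ (P \/ (P -> ~P)); the model is a countermodel.

Yes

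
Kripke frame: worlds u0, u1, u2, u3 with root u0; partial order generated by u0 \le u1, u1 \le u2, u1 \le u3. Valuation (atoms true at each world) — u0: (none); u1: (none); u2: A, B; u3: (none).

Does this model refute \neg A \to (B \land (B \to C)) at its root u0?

Yes

u0 \nVdash \neg A \to (B \land (B \to C)): at the accessible world u3, u3 \Vdash \neg A but u3 \nVdash B \land (B \to C).
u3 \nVdash B \land (B \to C) since u3 fails B.
So the root u0 does not force \neg A \to (B \land (B \to C)); the model is a countermodel.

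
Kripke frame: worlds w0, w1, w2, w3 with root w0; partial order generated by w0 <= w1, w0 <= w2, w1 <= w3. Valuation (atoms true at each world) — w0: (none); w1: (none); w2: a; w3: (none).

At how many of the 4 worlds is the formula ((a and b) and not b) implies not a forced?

w0: forces it.
w1: forces it.
w2: forces it.
w3: forces it.
Worlds forcing the formula: {w0, w1, w2, w3}.

4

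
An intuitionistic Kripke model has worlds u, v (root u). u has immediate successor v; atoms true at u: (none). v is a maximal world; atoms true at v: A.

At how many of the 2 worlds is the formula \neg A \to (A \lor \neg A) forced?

2

u: forces it.
v: forces it.
Worlds forcing the formula: {u, v}.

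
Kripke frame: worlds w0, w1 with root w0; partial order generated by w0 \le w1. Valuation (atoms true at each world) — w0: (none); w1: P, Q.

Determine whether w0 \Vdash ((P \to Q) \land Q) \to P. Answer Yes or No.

w0 \Vdash ((P \to Q) \land Q) \to P: every world accessible from w0 that forces (P \to Q) \land Q (namely w1) also forces P.

Yes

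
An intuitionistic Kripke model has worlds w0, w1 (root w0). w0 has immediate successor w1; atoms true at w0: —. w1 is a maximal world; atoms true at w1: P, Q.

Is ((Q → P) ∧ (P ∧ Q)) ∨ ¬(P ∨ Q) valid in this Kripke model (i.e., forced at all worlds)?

No

Not every world: w0 ⊮ ((Q → P) ∧ (P ∧ Q)) ∨ ¬(P ∨ Q).
w0 ⊮ ((Q → P) ∧ (P ∧ Q)) ∨ ¬(P ∨ Q): neither disjunct is forced at w0.
w0 ⊮ (Q → P) ∧ (P ∧ Q) since w0 fails P ∧ Q.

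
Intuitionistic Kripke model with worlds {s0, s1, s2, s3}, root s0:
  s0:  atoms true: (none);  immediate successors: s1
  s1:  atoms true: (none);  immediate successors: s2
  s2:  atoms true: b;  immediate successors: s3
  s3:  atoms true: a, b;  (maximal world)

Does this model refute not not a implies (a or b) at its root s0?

s0 does not force not not a implies (a or b): already at s0 itself, s0 forces not not a but s0 does not force a or b.
s0 does not force a or b: neither disjunct is forced at s0.
s0 lacks atom a, so s0 does not force a.
So the root s0 does not force not not a implies (a or b); the model is a countermodel.

Yes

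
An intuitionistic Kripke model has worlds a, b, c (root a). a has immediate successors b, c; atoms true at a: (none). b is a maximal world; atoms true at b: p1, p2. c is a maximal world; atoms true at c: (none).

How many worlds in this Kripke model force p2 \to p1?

3

a: forces it.
b: forces it.
c: forces it.
Worlds forcing the formula: {a, b, c}.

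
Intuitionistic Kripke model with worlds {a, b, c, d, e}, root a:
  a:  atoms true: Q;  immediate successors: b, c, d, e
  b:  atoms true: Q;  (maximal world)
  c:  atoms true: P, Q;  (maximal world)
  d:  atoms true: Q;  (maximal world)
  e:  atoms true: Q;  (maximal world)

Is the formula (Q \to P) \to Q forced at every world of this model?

a \Vdash (Q \to P) \to Q: every world accessible from a that forces Q \to P (namely c) also forces Q.
Since the root a forces (Q \to P) \to Q and forcing is persistent (monotone upward), every world forces it.

Yes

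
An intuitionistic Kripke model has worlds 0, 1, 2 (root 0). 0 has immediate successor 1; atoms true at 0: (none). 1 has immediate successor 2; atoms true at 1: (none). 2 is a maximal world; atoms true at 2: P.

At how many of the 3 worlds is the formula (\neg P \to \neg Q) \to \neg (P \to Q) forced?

3

0: forces it.
1: forces it.
2: forces it.
Worlds forcing the formula: {0, 1, 2}.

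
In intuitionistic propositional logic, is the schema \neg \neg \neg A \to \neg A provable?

Yes

This is triple-negation reduction, which is intuitionistically derivable.
Assume \neg \neg \neg A and suppose A. Then \neg \neg A (double-negation introduction), contradicting \neg \neg \neg A. So \neg A.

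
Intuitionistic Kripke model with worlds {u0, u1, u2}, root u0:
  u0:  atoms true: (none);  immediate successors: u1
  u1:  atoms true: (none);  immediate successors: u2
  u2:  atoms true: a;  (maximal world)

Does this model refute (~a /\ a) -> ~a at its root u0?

u0 ||- (~a /\ a) -> ~a vacuously: no world accessible from u0 forces the antecedent ~a /\ a.
So the root u0 forces (~a /\ a) -> ~a; the model is not a countermodel.

No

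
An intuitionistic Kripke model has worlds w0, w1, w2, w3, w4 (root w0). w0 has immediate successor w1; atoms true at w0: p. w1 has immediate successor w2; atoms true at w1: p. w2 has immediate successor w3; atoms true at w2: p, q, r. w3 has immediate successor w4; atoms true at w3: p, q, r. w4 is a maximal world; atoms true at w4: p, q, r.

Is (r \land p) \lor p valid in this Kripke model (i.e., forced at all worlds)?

Yes

w0 \Vdash (r \land p) \lor p via the disjunct p.
Since the root w0 forces (r \land p) \lor p and forcing is persistent (monotone upward), every world forces it.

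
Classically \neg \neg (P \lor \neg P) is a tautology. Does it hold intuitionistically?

Yes

This is the double negation of excluded middle, which is intuitionistically derivable.
Assuming \neg (P \lor \neg P): from P we'd get P \lor \neg P, so \neg P; but then P \lor \neg P again — contradiction. Hence \neg \neg (P \lor \neg P).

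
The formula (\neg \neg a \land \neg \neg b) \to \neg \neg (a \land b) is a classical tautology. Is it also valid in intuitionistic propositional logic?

Yes

This is the distribution of double negation over conjunction, which is intuitionistically derivable.
Assume \neg \neg a, \neg \neg b, and \neg (a \land b). From a we'd get \neg b (since a \land b is refuted), contradicting \neg \neg b; so \neg a, contradicting \neg \neg a.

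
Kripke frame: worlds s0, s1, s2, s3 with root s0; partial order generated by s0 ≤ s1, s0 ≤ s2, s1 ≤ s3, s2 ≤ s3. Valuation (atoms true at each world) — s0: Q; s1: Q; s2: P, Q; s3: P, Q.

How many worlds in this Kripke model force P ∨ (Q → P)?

2

s0: does not force it — s0 ⊮ P ∨ (Q → P): neither disjunct is forced at s0.
s1: does not force it — s1 ⊮ P ∨ (Q → P): neither disjunct is forced at s1.
s2: forces it.
s3: forces it.
Worlds forcing the formula: {s2, s3}.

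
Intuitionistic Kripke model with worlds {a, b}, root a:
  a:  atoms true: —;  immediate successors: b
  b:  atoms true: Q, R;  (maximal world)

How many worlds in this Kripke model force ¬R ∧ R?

a: does not force it — a ⊮ ¬R ∧ R since a fails ¬R.
b: does not force it.
Worlds forcing the formula: { }.

0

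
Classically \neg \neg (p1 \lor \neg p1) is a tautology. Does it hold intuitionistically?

This is the double negation of excluded middle, which is intuitionistically derivable.
Assuming \neg (p1 \lor \neg p1): from p1 we'd get p1 \lor \neg p1, so \neg p1; but then p1 \lor \neg p1 again — contradiction. Hence \neg \neg (p1 \lor \neg p1).

Yes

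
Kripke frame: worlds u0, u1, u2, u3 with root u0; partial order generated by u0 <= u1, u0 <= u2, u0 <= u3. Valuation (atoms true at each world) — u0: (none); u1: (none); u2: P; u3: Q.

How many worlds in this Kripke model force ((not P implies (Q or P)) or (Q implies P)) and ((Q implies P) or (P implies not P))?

3

u0: does not force it — u0 does not force ((not P implies (Q or P)) or (Q implies P)) and ((Q implies P) or (P implies not P)) since u0 fails (not P implies (Q or P)) or (Q implies P).
u1: forces it.
u2: forces it.
u3: forces it.
Worlds forcing the formula: {u1, u2, u3}.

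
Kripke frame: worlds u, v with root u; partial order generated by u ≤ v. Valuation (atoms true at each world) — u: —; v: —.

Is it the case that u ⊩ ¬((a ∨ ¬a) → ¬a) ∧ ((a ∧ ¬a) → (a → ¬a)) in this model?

u ⊮ ¬((a ∨ ¬a) → ¬a) ∧ ((a ∧ ¬a) → (a → ¬a)) since u fails ¬((a ∨ ¬a) → ¬a).

No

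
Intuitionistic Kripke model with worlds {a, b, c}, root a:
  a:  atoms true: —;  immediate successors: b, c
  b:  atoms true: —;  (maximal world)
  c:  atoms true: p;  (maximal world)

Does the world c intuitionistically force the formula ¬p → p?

Yes

c ⊩ ¬p → p vacuously: no world accessible from c forces the antecedent ¬p.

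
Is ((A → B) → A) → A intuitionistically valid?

This is Peirce's law, which is not intuitionistically valid.
A Kripke countermodel: worlds u0, u1; order generated by u0 ≤ u1; atoms true at each world — u0:{}; u1:{A}.
u0 ⊮ ((A → B) → A) → A: already at u0 itself, u0 ⊩ (A → B) → A but u0 ⊮ A.
u0 lacks atom A, so u0 ⊮ A.
So the root u0 does not force the formula.

No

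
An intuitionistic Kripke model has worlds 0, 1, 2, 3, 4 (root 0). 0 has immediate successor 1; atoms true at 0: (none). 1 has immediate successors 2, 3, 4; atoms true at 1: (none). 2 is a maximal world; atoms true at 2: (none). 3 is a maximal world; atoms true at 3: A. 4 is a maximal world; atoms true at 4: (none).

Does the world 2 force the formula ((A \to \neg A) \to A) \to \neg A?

Yes

2 \Vdash ((A \to \neg A) \to A) \to \neg A vacuously: no world accessible from 2 forces the antecedent (A \to \neg A) \to A.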